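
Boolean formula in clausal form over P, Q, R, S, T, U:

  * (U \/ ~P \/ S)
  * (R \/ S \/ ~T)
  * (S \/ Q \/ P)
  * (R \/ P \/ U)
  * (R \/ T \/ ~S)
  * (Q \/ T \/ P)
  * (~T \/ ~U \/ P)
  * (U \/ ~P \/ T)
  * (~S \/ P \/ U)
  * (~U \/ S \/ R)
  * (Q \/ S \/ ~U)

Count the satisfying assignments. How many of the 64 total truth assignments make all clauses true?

16

Case analysis on P and S:
  P=1, S=1: Q free; 5 ways for (R,T,U) × 2^1 = 10.
  P=1, S=0: remaining (Q,R,T,U) ∈ {(1,1,0,1); (1,1,1,1)} — 2.
  P=0, S=1: remaining (Q,R,T,U) ∈ {(1,1,0,1)} — 1.
  P=0, S=0: remaining (Q,R,T,U) ∈ {(1,1,0,0); (1,1,0,1); (1,1,1,0)} — 3.
Total: 10 + 2 + 1 + 3 = 16.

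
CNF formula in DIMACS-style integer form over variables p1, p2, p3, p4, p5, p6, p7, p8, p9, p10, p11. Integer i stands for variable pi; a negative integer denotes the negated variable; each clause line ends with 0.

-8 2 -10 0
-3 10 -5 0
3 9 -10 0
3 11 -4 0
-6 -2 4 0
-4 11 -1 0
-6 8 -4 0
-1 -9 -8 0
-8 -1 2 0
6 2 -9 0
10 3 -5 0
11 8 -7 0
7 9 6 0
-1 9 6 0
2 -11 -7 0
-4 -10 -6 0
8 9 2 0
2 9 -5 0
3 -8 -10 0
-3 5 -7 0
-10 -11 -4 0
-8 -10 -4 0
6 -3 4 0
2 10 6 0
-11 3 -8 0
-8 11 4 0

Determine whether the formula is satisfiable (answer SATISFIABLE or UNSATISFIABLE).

Set p1 = True and propagate.
Set p2 = True and propagate.
Branch on p3: take p3 = False.
The remaining clauses are satisfied by p4 = False, p5 = True, p6 = False, p7 = True, p8 = False, p9 = True, p10 = True, p11 = True.
So p1=1  p2=1  p3=0  p4=0  p5=1  p6=0  p7=1  p8=0  p9=1  p10=1  p11=1 is a satisfying assignment.

SATISFIABLE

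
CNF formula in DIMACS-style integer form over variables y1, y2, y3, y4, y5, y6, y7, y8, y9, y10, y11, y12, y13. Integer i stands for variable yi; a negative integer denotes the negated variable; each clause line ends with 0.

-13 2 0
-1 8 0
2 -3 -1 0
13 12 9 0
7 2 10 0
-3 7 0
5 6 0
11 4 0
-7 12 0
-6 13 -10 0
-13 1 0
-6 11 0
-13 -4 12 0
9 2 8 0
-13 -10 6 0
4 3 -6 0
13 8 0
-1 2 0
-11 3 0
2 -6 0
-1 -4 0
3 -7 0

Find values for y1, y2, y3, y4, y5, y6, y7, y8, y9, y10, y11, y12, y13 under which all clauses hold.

y2 occurs only positively in the remaining clauses — set y2 = True.
Pure literal: y8 appears only positively; assign y8 = True.
Set y1 = False and propagate.
  then y13 is forced to False.
Branch on y3: take y3 = True.
  then y7 is forced to True.
  then y12 is forced to True.
Try y4 = False.
  then y11 is forced to True.
For the remaining variables, y5 = False, y6 = True, y9 = False, y10 = False works.
Check each clause:
  1. (y2 || !y13) — y2 is true.
  2. (y8 || !y1) — y8 is true.
  3. (!y1 || !y3 || y2) — y2 is true.
  4. (y9 || y12 || y13) — y12 is true.
  5. (y7 || y2 || y10) — y2 is true.
  6. (y7 || !y3) — y7 is true.
  7. (y6 || y5) — y6 is true.
  8. (y11 || y4) — y11 is true.
  9. (!y7 || y12) — y12 is true.
  10. (!y6 || y13 || !y10) — !y10 is true.
  11. (y1 || !y13) — !y13 is true.
  12. (y11 || !y6) — y11 is true.
  13. (y12 || !y4 || !y13) — !y13 is true.
  14. (y8 || y2 || y9) — y8 is true.
  15. (!y13 || !y10 || y6) — !y13 is true.
  16. (y4 || y3 || !y6) — y3 is true.
  17. (y8 || y13) — y8 is true.
  18. (y2 || !y1) — y2 is true.
  19. (!y11 || y3) — y3 is true.
  20. (y2 || !y6) — y2 is true.
  21. (!y1 || !y4) — !y4 is true.
  22. (y3 || !y7) — y3 is true.

y1=False, y2=True, y3=True, y4=False, y5=False, y6=True, y7=True, y8=True, y9=False, y10=False, y11=True, y12=True, y13=False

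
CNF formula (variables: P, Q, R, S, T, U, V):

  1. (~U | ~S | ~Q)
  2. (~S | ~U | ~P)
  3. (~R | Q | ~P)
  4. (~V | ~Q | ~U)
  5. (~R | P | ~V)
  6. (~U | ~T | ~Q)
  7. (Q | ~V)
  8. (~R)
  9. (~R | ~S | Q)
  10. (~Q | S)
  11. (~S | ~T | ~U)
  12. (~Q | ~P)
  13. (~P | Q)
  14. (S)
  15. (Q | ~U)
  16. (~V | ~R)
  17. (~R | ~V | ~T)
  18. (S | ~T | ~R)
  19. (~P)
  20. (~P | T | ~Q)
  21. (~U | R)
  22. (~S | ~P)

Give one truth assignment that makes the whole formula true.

P=F, Q=T, R=F, S=T, T=T, U=F, V=F

Check each clause:
  1. (~U | ~Q | ~S) — ~U is true.
  2. (~S | ~P | ~U) — ~U is true.
  3. (Q | ~P | ~R) — Q is true.
  4. (~V | ~Q | ~U) — ~V is true.
  5. (P | ~R | ~V) — ~R is true.
  6. (~U | ~T | ~Q) — ~U is true.
  7. (Q | ~V) — ~V is true.
  8. (~R) — ~R is true.
  9. (~S | ~R | Q) — Q is true.
  10. (S | ~Q) — S is true.
  11. (~U | ~T | ~S) — ~U is true.
  12. (~P | ~Q) — ~P is true.
  13. (Q | ~P) — Q is true.
  14. (S) — S is true.
  15. (~U | Q) — Q is true.
  16. (~V | ~R) — ~V is true.
  17. (~T | ~R | ~V) — ~V is true.
  18. (~T | S | ~R) — S is true.
  19. (~P) — ~P is true.
  20. (~Q | T | ~P) — T is true.
  21. (~U | R) — ~U is true.
  22. (~P | ~S) — ~P is true.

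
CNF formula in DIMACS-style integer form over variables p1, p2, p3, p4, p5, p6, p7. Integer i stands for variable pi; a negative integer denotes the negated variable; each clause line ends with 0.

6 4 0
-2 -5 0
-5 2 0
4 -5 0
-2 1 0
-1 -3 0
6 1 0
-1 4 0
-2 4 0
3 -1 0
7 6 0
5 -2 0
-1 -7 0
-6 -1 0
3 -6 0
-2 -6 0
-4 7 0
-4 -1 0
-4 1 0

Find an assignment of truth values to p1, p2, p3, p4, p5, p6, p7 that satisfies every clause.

p1=False, p2=False, p3=True, p4=False, p5=False, p6=True, p7=True

Set p1 = False and propagate.
  then p2 is forced to False.
  then p5 is forced to False.
  then p6 is forced to True.
  then p3 is forced to True.
  then p4 is forced to False.
p7 is now unconstrained; take p7 = True.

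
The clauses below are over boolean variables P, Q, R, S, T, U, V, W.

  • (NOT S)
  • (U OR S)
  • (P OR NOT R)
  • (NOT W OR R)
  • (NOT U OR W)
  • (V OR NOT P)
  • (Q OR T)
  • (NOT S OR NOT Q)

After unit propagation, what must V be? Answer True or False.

True

(NOT S) is a unit clause: S = False.
(S OR U): since S = False, the clause reduces to (U). U = True.
(W OR NOT U) with U = True leaves only W, so W = True.
From (R OR NOT W) and W = True: R = True.
In (P OR NOT R), NOT R is now false; P must hold, so P = True.
In (V OR NOT P), NOT P is now false; V must hold, so V = True.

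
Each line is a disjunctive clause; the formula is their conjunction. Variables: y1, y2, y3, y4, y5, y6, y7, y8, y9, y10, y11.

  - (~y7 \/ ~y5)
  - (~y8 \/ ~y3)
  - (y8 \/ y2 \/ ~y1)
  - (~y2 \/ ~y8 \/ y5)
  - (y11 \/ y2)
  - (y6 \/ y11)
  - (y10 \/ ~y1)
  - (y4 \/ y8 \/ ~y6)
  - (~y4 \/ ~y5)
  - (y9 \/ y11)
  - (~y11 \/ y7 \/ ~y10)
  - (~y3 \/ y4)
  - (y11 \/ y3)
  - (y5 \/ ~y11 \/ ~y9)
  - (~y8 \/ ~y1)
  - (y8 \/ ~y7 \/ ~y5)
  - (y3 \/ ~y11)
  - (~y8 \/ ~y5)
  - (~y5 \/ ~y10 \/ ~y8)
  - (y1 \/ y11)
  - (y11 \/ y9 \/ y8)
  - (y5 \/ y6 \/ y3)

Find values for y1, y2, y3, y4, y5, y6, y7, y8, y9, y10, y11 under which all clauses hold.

y1=True, y2=True, y3=True, y4=True, y5=False, y6=False, y7=True, y8=False, y9=False, y10=True, y11=True

Set y1 = True and propagate.
  then y10 is forced to True.
  then y8 is forced to False.
  then y2 is forced to True.
Branch on y3: take y3 = True.
  then y4 is forced to True.
  then y5 is forced to False.
The remaining clauses are satisfied by y6 = False, y7 = True, y9 = False, y11 = True.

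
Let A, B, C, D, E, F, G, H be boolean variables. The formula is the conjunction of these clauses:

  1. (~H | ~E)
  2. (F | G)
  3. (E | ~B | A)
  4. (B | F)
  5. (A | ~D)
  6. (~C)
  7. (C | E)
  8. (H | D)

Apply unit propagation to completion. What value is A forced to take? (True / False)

(~C) is a unit clause: C = False.
In (E | C), C is now false; E must hold, so E = True.
(~E | ~H): since E = True, the clause reduces to (~H). H = False.
In (D | H), H is now false; D must hold, so D = True.
From (~D | A) and D = True: A = True.

True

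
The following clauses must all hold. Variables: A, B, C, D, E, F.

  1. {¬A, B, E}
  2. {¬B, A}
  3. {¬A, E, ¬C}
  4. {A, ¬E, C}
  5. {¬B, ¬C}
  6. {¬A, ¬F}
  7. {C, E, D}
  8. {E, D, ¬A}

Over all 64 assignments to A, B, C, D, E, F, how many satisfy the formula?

Case analysis on A and E:
  A=T, E=T: D free; 3 ways for (B,C,F) × 2^1 = 6.
  A=T, E=F: remaining (B,C,D,F) ∈ {(T,F,T,F)} — 1.
  A=F, E=T: remaining (B,C,D,F) ∈ {(F,T,F,F); (F,T,F,T); (F,T,T,F); (F,T,T,T)} — 4.
  A=F, E=F: F free; 3 ways for (B,C,D) × 2^1 = 6.
Total: 6 + 1 + 4 + 6 = 17.

17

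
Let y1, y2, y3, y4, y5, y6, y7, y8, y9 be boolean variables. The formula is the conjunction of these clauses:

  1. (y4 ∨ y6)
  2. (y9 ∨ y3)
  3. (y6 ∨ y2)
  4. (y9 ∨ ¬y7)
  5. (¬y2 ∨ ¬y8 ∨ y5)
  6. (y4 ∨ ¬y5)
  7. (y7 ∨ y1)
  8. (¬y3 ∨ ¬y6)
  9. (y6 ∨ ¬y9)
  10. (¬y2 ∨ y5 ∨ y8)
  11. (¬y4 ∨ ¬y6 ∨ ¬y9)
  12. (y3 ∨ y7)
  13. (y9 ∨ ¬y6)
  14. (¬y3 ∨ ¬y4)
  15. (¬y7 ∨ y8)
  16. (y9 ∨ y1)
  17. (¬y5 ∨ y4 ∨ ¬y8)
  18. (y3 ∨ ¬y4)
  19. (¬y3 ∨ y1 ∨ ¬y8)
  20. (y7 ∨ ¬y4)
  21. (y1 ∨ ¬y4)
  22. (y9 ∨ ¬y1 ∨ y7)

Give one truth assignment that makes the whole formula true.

y1=T  y2=F  y3=F  y4=F  y5=F  y6=T  y7=T  y8=T  y9=T

Branch on y1: take y1 = True.
For the remaining variables, y2 = False, y3 = False, y4 = False, y5 = False, y6 = True, y7 = True, y8 = True, y9 = True works.
Check each clause:
  1. (y4 ∨ y6) — y6 is true.
  2. (y3 ∨ y9) — y9 is true.
  3. (y6 ∨ y2) — y6 is true.
  4. (y9 ∨ ¬y7) — y9 is true.
  5. (y5 ∨ ¬y8 ∨ ¬y2) — ¬y2 is true.
  6. (¬y5 ∨ y4) — ¬y5 is true.
  7. (y1 ∨ y7) — y1 is true.
  8. (¬y6 ∨ ¬y3) — ¬y3 is true.
  9. (¬y9 ∨ y6) — y6 is true.
  10. (¬y2 ∨ y8 ∨ y5) — y8 is true.
  11. (¬y9 ∨ ¬y6 ∨ ¬y4) — ¬y4 is true.
  12. (y7 ∨ y3) — y7 is true.
  13. (y9 ∨ ¬y6) — y9 is true.
  14. (¬y4 ∨ ¬y3) — ¬y4 is true.
  15. (¬y7 ∨ y8) — y8 is true.
  16. (y9 ∨ y1) — y1 is true.
  17. (y4 ∨ ¬y8 ∨ ¬y5) — ¬y5 is true.
  18. (y3 ∨ ¬y4) — ¬y4 is true.
  19. (¬y3 ∨ ¬y8 ∨ y1) — y1 is true.
  20. (y7 ∨ ¬y4) — ¬y4 is true.
  21. (y1 ∨ ¬y4) — y1 is true.
  22. (¬y1 ∨ y7 ∨ y9) — y9 is true.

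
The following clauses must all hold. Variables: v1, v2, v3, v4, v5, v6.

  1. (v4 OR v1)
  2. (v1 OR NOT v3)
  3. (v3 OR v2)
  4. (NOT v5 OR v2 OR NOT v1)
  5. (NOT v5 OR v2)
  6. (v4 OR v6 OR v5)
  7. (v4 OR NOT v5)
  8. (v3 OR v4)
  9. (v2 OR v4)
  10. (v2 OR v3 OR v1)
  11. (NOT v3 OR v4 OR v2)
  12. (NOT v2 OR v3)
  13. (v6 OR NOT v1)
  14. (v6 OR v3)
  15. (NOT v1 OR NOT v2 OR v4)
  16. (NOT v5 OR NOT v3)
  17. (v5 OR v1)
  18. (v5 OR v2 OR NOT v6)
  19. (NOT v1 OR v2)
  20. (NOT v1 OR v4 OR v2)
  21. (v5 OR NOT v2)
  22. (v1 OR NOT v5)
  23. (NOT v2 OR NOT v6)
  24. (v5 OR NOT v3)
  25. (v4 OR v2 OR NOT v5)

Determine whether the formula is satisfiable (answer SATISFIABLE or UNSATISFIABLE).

v2 = True:
  propagation gives v3=True, v1=True, v6=True; an empty clause results — contradiction.
v2 = False:
  propagation gives v3=True, v1=True; an empty clause results — contradiction.
Every branch closes, so no satisfying assignment exists.

UNSATISFIABLE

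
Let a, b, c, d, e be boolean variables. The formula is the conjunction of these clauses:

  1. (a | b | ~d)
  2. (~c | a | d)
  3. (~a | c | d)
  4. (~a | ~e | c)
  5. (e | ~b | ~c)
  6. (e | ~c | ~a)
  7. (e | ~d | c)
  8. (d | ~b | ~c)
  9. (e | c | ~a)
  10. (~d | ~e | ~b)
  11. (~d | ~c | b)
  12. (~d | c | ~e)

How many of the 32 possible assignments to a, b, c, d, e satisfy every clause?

The models are:
  a=0 b=0 c=0 d=0 e=0
  a=0 b=0 c=0 d=0 e=1
  a=0 b=1 c=0 d=0 e=0
  a=0 b=1 c=0 d=0 e=1
  a=1 b=0 c=1 d=0 e=1
That's 5 in total.

5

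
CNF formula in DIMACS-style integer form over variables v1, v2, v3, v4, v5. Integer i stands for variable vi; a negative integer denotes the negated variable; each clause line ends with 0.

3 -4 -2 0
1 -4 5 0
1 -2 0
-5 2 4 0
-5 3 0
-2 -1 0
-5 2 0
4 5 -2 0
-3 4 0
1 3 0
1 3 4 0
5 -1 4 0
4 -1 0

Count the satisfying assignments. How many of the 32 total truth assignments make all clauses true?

The models are:
  v1=T v2=F v3=F v4=T v5=F
  v1=T v2=F v3=T v4=T v5=F
Count: 2.

2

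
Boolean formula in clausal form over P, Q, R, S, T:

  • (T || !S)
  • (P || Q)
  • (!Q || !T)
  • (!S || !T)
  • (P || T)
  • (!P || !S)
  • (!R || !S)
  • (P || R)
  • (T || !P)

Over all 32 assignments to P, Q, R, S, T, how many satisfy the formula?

2

Satisfying assignments:
  P=1 Q=0 R=0 S=0 T=1
  P=1 Q=0 R=1 S=0 T=1
That's 2 in total.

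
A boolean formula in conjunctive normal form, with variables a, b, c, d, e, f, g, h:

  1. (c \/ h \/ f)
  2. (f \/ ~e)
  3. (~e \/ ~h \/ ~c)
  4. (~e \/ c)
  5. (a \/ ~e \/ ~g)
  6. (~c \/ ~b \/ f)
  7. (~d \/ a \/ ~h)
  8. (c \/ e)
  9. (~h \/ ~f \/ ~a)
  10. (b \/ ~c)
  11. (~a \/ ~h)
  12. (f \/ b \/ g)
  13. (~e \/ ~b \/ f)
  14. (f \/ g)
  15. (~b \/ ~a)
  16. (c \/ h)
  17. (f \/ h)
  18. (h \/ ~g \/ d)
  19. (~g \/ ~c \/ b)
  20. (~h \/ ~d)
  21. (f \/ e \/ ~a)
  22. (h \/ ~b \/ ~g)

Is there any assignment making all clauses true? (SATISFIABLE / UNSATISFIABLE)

SATISFIABLE

Branch on a: take a = False.
For the remaining variables, b = True, c = True, d = False, e = False, f = True, g = False, h = False works.
So a = False, b = True, c = True, d = False, e = False, f = True, g = False, h = False is a satisfying assignment.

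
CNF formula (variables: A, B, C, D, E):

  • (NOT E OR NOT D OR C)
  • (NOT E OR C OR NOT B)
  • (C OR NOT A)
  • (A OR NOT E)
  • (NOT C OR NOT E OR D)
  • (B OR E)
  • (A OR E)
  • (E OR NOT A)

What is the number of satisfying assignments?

The models are:
  A=1 B=0 C=1 D=1 E=1
  A=1 B=1 C=1 D=1 E=1
That's 2 in total.

2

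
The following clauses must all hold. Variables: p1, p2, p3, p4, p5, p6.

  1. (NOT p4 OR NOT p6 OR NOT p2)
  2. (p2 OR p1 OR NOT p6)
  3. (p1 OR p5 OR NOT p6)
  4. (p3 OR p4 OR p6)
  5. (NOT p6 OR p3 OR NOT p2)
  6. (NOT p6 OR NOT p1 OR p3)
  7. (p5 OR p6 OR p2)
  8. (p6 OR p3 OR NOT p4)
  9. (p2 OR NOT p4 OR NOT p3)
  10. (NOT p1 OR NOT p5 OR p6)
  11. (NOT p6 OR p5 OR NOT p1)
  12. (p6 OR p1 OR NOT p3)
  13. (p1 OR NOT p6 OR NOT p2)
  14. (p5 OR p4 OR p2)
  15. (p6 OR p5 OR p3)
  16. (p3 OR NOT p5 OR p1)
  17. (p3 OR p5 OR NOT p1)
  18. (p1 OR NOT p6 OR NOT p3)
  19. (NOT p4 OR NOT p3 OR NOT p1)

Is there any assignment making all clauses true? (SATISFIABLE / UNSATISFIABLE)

SATISFIABLE

Try p1 = True.
Set p2 = False and propagate.
Try p3 = True.
  then p4 is forced to False.
  then p5 is forced to True.
  then p6 is forced to True.
Every clause has at least one true literal under this assignment.
So p1=True, p2=False, p3=True, p4=False, p5=True, p6=True is a satisfying assignment.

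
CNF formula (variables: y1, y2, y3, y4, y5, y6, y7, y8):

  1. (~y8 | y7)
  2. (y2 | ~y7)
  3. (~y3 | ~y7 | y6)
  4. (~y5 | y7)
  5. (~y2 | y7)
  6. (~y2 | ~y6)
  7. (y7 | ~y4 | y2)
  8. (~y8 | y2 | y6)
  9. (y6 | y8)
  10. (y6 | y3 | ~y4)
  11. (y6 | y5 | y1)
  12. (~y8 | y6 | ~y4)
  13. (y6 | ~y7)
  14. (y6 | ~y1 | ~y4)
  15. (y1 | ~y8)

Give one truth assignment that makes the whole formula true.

y1=F, y2=F, y3=T, y4=F, y5=F, y6=T, y7=F, y8=F

Check each clause:
  1. (y7 | ~y8) — ~y8 is true.
  2. (y2 | ~y7) — ~y7 is true.
  3. (~y3 | ~y7 | y6) — ~y7 is true.
  4. (~y5 | y7) — ~y5 is true.
  5. (y7 | ~y2) — ~y2 is true.
  6. (~y2 | ~y6) — ~y2 is true.
  7. (y2 | ~y4 | y7) — ~y4 is true.
  8. (y6 | y2 | ~y8) — ~y8 is true.
  9. (y8 | y6) — y6 is true.
  10. (y3 | y6 | ~y4) — y3 is true.
  11. (y5 | y6 | y1) — y6 is true.
  12. (y6 | ~y8 | ~y4) — ~y8 is true.
  13. (~y7 | y6) — ~y7 is true.
  14. (y6 | ~y4 | ~y1) — ~y4 is true.
  15. (y1 | ~y8) — ~y8 is true.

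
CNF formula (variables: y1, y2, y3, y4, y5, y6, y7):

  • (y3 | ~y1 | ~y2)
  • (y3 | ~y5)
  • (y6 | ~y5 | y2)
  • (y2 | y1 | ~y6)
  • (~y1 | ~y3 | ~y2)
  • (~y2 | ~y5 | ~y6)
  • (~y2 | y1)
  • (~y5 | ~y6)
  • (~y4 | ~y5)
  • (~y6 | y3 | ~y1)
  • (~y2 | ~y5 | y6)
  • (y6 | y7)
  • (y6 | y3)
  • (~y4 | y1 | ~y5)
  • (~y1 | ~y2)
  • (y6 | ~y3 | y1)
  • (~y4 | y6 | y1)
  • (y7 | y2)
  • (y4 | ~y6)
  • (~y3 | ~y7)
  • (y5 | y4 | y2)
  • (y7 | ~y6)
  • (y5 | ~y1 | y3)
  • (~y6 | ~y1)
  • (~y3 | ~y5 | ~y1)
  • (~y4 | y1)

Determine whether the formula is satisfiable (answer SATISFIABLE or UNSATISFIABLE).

UNSATISFIABLE

y1 = True:
  propagation gives y2=False, y7=True, y3=False, y5=False; an empty clause results — contradiction.
y1 = False:
  propagation gives y2=False, y6=False, y5=False, y7=True; an empty clause results — contradiction.
Every branch closes, so no satisfying assignment exists.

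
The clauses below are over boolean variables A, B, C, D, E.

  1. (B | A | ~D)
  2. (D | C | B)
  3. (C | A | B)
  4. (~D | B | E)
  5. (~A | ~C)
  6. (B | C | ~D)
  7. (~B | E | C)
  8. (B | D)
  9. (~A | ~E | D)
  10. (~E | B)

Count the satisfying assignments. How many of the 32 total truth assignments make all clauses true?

7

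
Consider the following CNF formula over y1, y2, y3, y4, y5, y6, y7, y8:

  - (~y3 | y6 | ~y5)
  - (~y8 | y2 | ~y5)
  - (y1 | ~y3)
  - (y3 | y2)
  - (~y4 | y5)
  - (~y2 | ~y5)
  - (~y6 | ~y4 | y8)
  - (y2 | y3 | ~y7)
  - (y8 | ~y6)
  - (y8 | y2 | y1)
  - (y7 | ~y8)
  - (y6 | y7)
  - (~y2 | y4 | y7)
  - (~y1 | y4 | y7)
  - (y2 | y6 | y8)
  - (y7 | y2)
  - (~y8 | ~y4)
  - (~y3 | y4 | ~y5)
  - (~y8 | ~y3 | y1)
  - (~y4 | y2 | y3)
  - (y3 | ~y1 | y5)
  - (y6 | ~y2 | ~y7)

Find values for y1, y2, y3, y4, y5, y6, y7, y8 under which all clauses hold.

y1=True  y2=False  y3=True  y4=False  y5=False  y6=False  y7=True  y8=True

Branch on y1: take y1 = True.
Set y2 = False and propagate.
  then y3 is forced to True.
  then y7 is forced to True.
For the remaining variables, y4 = False, y5 = False, y6 = False, y8 = True works.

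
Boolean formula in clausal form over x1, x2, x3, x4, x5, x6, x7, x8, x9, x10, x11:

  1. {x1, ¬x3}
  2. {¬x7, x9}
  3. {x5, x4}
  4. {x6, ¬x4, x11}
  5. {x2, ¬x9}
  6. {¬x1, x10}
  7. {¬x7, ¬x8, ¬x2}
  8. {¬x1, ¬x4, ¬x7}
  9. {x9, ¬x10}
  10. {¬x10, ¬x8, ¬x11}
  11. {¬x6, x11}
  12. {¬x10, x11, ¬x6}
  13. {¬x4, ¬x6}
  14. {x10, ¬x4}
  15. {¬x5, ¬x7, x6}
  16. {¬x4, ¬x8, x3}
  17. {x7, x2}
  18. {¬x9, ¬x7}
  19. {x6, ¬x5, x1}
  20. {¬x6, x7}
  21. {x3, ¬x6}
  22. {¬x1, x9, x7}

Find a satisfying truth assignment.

x1=T, x2=T, x3=T, x4=F, x5=T, x6=F, x7=F, x8=T, x9=T, x10=T, x11=F

Branch on x1: take x1 = True.
  then x10 is forced to True.
  then x9 is forced to True.
  then x2 is forced to True.
  then x7 is forced to False.
  then x6 is forced to False.
Branch on x3: take x3 = True.
The remaining clauses are satisfied by x4 = False, x5 = True, x8 = True, x11 = False.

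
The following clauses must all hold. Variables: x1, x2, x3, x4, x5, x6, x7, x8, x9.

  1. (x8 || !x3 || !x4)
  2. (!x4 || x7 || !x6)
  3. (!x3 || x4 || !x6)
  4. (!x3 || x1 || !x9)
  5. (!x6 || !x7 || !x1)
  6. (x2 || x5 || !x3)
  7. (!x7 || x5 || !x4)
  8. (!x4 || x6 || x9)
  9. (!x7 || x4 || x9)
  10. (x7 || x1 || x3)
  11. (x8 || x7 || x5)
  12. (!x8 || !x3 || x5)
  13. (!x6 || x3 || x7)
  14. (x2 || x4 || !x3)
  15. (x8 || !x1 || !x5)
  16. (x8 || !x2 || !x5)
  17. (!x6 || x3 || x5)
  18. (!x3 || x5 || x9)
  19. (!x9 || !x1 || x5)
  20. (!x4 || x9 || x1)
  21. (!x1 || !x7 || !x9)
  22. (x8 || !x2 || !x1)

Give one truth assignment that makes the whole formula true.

Set x1 = True and propagate.
Set x2 = False and propagate.
Set x3 = False and propagate.
For the remaining variables, x4 = False, x5 = True, x6 = False, x7 = False, x8 = True, x9 = True works.
Every clause has at least one true literal under this assignment.

x1 = True, x2 = False, x3 = False, x4 = False, x5 = True, x6 = False, x7 = False, x8 = True, x9 = True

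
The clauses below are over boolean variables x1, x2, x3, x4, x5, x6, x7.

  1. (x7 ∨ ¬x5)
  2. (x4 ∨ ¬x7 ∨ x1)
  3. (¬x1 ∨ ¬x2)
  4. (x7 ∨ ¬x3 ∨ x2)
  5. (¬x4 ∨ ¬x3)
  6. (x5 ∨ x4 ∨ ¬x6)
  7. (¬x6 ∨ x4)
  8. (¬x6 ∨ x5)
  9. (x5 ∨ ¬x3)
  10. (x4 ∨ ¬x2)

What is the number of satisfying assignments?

Split on x4, then x5.
  x4=T, x5=T: x6 free; 3 ways for (x1,x2,x3,x7) × 2^1 = 6.
  x4=T, x5=F: x7 free; 3 ways for (x1,x2,x3,x6) × 2^1 = 6.
  x4=F, x5=T: remaining (x1,x2,x3,x6,x7) ∈ {(T,F,F,F,T); (T,F,T,F,T)} — 2.
  x4=F, x5=F: remaining (x1,x2,x3,x6,x7) ∈ {(F,F,F,F,F); (T,F,F,F,F); (T,F,F,F,T)} — 3.
Total: 6 + 6 + 2 + 3 = 17.

17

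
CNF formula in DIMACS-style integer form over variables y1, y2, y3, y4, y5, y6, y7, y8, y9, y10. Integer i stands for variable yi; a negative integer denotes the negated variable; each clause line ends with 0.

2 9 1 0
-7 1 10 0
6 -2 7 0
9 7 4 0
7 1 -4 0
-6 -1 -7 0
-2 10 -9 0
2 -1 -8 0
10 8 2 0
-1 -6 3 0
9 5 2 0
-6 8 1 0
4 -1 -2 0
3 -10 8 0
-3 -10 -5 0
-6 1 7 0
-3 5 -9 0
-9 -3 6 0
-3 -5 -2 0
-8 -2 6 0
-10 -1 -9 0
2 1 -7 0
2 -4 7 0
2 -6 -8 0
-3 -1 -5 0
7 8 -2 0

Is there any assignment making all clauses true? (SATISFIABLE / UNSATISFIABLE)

SATISFIABLE

Try y1 = False.
Branch on y2: take y2 = True.
The remaining clauses are satisfied by y3 = False, y4 = False, y5 = False, y6 = True, y7 = True, y8 = True, y9 = False, y10 = True.
So y1=False, y2=True, y3=False, y4=False, y5=False, y6=True, y7=True, y8=True, y9=False, y10=True is a satisfying assignment.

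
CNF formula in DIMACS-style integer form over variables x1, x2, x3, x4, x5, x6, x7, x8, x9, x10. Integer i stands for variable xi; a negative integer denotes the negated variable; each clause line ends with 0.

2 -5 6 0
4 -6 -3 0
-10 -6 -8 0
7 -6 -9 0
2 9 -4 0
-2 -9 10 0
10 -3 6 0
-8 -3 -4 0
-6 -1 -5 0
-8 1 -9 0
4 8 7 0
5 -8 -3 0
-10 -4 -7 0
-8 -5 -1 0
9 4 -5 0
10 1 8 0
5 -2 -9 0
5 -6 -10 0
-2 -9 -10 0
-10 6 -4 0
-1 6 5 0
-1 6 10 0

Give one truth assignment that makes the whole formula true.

x1=False  x2=True  x3=False  x4=False  x5=False  x6=True  x7=False  x8=True  x9=False  x10=False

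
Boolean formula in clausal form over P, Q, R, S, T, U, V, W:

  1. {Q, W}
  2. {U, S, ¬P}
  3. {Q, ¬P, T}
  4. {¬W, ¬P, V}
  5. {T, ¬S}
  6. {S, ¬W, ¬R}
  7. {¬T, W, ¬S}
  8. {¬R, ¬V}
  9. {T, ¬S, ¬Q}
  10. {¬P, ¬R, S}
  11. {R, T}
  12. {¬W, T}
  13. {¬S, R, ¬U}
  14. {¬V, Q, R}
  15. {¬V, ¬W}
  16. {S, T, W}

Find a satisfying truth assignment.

P=1  Q=1  R=0  S=0  T=1  U=1  V=0  W=0

Try P = True.
Try Q = True.
Set R = False and propagate.
  then T is forced to True.
The remaining clauses are satisfied by S = False, U = True, V = False, W = False.
Check each clause:
  1. {Q, W} — Q is true.
  2. {S, U, ¬P} — U is true.
  3. {T, Q, ¬P} — Q is true.
  4. {¬W, ¬P, V} — ¬W is true.
  5. {¬S, T} — ¬S is true.
  6. {S, ¬R, ¬W} — ¬W is true.
  7. {¬T, W, ¬S} — ¬S is true.
  8. {¬V, ¬R} — ¬V is true.
  9. {¬S, T, ¬Q} — ¬S is true.
  10. {S, ¬R, ¬P} — ¬R is true.
  11. {R, T} — T is true.
  12. {T, ¬W} — ¬W is true.
  13. {R, ¬U, ¬S} — ¬S is true.
  14. {Q, R, ¬V} — ¬V is true.
  15. {¬V, ¬W} — ¬W is true.
  16. {S, T, W} — T is true.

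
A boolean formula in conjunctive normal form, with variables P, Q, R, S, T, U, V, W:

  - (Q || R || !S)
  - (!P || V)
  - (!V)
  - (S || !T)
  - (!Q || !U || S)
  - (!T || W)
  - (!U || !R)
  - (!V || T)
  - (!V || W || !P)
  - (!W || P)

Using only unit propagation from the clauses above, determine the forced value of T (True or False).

Unit clause (!V) sets V = False.
In (!P || V), V is now false; !P must hold, so P = False.
From (P || !W) and P = False: W = False.
(W || !T): since W = False, the clause reduces to (!T). T = False.

False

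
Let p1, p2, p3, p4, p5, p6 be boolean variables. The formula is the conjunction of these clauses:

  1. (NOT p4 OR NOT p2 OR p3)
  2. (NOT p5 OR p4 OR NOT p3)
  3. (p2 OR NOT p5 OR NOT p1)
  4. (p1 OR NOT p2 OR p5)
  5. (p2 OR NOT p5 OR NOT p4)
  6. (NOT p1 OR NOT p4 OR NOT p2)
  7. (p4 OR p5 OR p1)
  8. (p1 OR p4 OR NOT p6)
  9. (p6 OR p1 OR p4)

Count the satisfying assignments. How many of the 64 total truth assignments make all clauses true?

20

Split on p4, then p1.
  p4=T, p1=T: remaining (p2,p3,p5,p6) ∈ {(F,F,F,F); (F,F,F,T); (F,T,F,F); (F,T,F,T)} — 4.
  p4=T, p1=F: p6 free; 3 ways for (p2,p3,p5) × 2^1 = 6.
  p4=F, p1=T: p6 free; 5 ways for (p2,p3,p5) × 2^1 = 10.
  p4=F, p1=F: a clause becomes empty — 0.
Total: 4 + 6 + 10 + 0 = 20.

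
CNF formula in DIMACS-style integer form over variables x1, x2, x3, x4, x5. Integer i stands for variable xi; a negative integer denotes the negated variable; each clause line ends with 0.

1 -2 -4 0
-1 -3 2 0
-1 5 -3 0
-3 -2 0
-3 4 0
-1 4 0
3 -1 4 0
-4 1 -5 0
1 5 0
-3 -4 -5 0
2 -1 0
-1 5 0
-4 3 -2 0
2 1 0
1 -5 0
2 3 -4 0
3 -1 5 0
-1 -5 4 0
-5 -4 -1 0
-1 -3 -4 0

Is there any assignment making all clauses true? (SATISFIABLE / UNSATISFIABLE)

UNSATISFIABLE

x1 = True:
  propagation gives x4=True, x2=True, x3=False; an empty clause results — contradiction.
x1 = False:
  propagation gives x5=True; an empty clause results — contradiction.
Every branch closes, so no satisfying assignment exists.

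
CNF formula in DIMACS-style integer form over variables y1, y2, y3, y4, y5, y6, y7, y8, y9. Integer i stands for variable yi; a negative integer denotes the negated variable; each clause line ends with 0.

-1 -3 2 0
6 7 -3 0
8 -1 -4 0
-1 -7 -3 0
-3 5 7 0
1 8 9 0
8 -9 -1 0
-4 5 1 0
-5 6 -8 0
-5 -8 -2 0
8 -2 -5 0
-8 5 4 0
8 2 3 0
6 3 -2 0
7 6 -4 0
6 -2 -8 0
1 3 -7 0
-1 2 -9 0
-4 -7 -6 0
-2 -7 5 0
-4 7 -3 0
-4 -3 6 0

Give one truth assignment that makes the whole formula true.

Set y1 = False and propagate.
Try y2 = False.
Try y3 = False.
  then y8 is forced to True.
  then y7 is forced to False.
For the remaining variables, y4 = True, y5 = True, y6 = True, y9 = True works.

y1=F, y2=F, y3=F, y4=T, y5=T, y6=T, y7=F, y8=T, y9=T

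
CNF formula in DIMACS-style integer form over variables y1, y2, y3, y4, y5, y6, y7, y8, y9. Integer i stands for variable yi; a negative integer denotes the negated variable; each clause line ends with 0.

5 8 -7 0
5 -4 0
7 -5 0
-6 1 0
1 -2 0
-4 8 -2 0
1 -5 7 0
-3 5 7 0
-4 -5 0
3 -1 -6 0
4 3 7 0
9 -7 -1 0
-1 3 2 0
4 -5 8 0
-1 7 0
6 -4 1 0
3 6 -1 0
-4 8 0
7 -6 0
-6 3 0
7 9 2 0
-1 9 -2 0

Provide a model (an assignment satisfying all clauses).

y1 = F, y2 = F, y3 = T, y4 = F, y5 = T, y6 = F, y7 = T, y8 = T, y9 = T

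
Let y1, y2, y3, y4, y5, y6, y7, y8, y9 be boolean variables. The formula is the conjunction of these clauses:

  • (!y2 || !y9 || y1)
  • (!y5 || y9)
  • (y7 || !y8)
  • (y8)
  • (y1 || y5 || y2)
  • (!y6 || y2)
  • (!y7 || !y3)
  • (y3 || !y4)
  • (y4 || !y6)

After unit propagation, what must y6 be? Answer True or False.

(y8) is a unit clause: y8 = True.
(!y8 || y7): since y8 = True, the clause reduces to (y7). y7 = True.
In (!y7 || !y3), !y7 is now false; !y3 must hold, so y3 = False.
(y3 || !y4): since y3 = False, the clause reduces to (!y4). y4 = False.
From (y4 || !y6) and y4 = False: y6 = False.

False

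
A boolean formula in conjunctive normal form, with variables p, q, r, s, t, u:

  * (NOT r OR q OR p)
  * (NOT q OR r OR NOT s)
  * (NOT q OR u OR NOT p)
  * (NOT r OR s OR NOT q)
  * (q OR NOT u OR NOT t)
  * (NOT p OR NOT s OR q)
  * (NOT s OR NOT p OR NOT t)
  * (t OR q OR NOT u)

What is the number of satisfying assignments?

19

Split on q, then p.
  q=1, p=1: remaining (r,s,t,u) ∈ {(0,0,0,1); (0,0,1,1); (1,1,0,1)} — 3.
  q=1, p=0: t, u free; 2 ways for (r,s) × 2^2 = 8.
  q=0, p=1: remaining (r,s,t,u) ∈ {(0,0,0,0); (0,0,1,0); (1,0,0,0); (1,0,1,0)} — 4.
  q=0, p=0: remaining (r,s,t,u) ∈ {(0,0,0,0); (0,0,1,0); (0,1,0,0); (0,1,1,0)} — 4.
Total: 3 + 8 + 4 + 4 = 19.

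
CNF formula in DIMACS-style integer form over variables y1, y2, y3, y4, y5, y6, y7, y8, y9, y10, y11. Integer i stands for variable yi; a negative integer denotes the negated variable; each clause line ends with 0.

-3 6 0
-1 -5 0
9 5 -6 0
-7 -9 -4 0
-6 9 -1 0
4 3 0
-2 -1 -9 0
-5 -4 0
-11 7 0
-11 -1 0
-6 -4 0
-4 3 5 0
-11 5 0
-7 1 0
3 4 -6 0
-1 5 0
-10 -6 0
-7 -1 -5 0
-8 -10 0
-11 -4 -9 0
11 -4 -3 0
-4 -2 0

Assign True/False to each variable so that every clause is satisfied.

y1=F, y2=F, y3=T, y4=F, y5=T, y6=T, y7=F, y8=T, y9=F, y10=F, y11=F

Check each clause:
  1. (y6 OR NOT y3) — y6 is true.
  2. (NOT y1 OR NOT y5) — NOT y1 is true.
  3. (NOT y6 OR y5 OR y9) — y5 is true.
  4. (NOT y7 OR NOT y4 OR NOT y9) — NOT y7 is true.
  5. (y9 OR NOT y1 OR NOT y6) — NOT y1 is true.
  6. (y3 OR y4) — y3 is true.
  7. (NOT y1 OR NOT y9 OR NOT y2) — NOT y2 is true.
  8. (NOT y5 OR NOT y4) — NOT y4 is true.
  9. (y7 OR NOT y11) — NOT y11 is true.
  10. (NOT y1 OR NOT y11) — NOT y11 is true.
  11. (NOT y4 OR NOT y6) — NOT y4 is true.
  12. (y3 OR NOT y4 OR y5) — y3 is true.
  13. (y5 OR NOT y11) — NOT y11 is true.
  14. (y1 OR NOT y7) — NOT y7 is true.
  15. (y4 OR y3 OR NOT y6) — y3 is true.
  16. (NOT y1 OR y5) — y5 is true.
  17. (NOT y10 OR NOT y6) — NOT y10 is true.
  18. (NOT y7 OR NOT y1 OR NOT y5) — NOT y7 is true.
  19. (NOT y10 OR NOT y8) — NOT y10 is true.
  20. (NOT y11 OR NOT y4 OR NOT y9) — NOT y4 is true.
  21. (NOT y3 OR y11 OR NOT y4) — NOT y4 is true.
  22. (NOT y2 OR NOT y4) — NOT y4 is true.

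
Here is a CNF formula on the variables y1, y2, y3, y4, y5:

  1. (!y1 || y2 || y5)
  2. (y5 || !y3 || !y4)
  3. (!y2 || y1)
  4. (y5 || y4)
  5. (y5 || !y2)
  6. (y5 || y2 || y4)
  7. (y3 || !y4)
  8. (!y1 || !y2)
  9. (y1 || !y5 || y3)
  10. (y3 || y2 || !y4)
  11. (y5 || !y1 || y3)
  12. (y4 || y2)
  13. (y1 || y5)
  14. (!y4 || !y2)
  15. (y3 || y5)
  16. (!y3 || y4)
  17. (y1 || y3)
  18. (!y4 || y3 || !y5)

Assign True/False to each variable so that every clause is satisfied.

Try y1 = True.
  then y2 is forced to False.
  then y5 is forced to True.
  then y4 is forced to True.
  then y3 is forced to True.

y1 = True, y2 = False, y3 = True, y4 = True, y5 = True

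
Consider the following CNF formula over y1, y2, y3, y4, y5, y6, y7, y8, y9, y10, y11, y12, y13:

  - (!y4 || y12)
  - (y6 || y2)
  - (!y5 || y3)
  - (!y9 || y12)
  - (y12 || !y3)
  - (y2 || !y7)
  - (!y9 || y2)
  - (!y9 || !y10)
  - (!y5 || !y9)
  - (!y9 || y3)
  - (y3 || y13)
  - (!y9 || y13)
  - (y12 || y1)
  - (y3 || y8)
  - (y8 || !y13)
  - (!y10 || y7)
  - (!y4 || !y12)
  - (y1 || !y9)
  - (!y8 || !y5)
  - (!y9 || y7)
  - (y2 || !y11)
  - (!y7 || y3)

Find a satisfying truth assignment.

y1=F, y2=T, y3=T, y4=F, y5=F, y6=F, y7=F, y8=F, y9=F, y10=F, y11=F, y12=T, y13=F

Pure literal: y2 appears only positively; assign y2 = True.
Pure literal: y4 appears only negated; assign y4 = False.
Set y1 = False and propagate.
  then y12 is forced to True.
  then y9 is forced to False.
The remaining clauses are satisfied by y3 = True, y5 = False, y6 = False, y7 = False, y8 = False, y10 = False, y11 = False, y13 = False.
Every clause has at least one true literal under this assignment.
Check each clause:
  1. (y12 || !y4) — y12 is true.
  2. (y2 || y6) — y2 is true.
  3. (!y5 || y3) — y3 is true.
  4. (!y9 || y12) — y12 is true.
  5. (y12 || !y3) — y12 is true.
  6. (!y7 || y2) — !y7 is true.
  7. (!y9 || y2) — y2 is true.
  8. (!y9 || !y10) — !y10 is true.
  9. (!y9 || !y5) — !y5 is true.
  10. (y3 || !y9) — y3 is true.
  11. (y3 || y13) — y3 is true.
  12. (y13 || !y9) — !y9 is true.
  13. (y1 || y12) — y12 is true.
  14. (y3 || y8) — y3 is true.
  15. (!y13 || y8) — !y13 is true.
  16. (!y10 || y7) — !y10 is true.
  17. (!y4 || !y12) — !y4 is true.
  18. (y1 || !y9) — !y9 is true.
  19. (!y8 || !y5) — !y8 is true.
  20. (y7 || !y9) — !y9 is true.
  21. (!y11 || y2) — y2 is true.
  22. (!y7 || y3) — !y7 is true.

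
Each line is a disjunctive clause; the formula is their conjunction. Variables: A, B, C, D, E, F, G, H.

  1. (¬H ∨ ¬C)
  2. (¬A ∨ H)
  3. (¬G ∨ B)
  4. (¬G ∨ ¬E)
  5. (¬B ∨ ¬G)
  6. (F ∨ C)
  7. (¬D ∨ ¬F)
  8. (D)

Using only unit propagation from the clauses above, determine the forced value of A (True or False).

Unit clause (D) sets D = True.
In (¬F ∨ ¬D), ¬D is now false; ¬F must hold, so F = False.
(F ∨ C) with F = False leaves only C, so C = True.
(¬H ∨ ¬C) with C = True leaves only ¬H, so H = False.
From (H ∨ ¬A) and H = False: A = False.

False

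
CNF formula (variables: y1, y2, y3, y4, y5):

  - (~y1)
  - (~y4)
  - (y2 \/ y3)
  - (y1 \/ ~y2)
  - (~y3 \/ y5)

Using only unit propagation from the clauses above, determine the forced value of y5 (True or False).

True

Unit clause (~y1) sets y1 = False.
(~y4) is a unit clause: y4 = False.
(~y2 \/ y1) with y1 = False leaves only ~y2, so y2 = False.
(y2 \/ y3): since y2 = False, the clause reduces to (y3). y3 = True.
(~y3 \/ y5): since y3 = True, the clause reduces to (y5). y5 = True.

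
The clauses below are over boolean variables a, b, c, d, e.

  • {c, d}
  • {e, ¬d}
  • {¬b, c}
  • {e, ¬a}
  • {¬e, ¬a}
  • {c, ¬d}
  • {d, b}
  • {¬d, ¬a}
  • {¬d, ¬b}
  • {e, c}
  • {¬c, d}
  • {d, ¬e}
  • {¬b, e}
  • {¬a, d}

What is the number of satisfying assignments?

1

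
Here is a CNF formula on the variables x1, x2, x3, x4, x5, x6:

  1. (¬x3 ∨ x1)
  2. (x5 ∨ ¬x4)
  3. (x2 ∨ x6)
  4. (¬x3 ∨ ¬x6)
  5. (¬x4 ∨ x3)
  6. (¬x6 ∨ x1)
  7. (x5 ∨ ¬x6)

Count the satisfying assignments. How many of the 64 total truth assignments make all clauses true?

9

Split on x6, then x3.
  x6=T, x3=T: a clause becomes empty — 0.
  x6=T, x3=F: remaining (x1,x2,x4,x5) ∈ {(T,F,F,T); (T,T,F,T)} — 2.
  x6=F, x3=T: remaining (x1,x2,x4,x5) ∈ {(T,T,F,F); (T,T,F,T); (T,T,T,T)} — 3.
  x6=F, x3=F: remaining (x1,x2,x4,x5) ∈ {(F,T,F,F); (F,T,F,T); (T,T,F,F); (T,T,F,T)} — 4.
Total: 0 + 2 + 3 + 4 = 9.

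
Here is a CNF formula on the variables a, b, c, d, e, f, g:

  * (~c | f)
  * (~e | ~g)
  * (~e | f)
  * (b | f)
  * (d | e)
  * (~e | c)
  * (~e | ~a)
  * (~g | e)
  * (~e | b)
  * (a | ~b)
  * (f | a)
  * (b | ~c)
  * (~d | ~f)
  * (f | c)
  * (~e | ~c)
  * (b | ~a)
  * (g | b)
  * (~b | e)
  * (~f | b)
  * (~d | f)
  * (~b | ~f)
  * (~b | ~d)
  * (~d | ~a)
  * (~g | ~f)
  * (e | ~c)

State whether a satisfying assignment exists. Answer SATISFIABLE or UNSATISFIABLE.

UNSATISFIABLE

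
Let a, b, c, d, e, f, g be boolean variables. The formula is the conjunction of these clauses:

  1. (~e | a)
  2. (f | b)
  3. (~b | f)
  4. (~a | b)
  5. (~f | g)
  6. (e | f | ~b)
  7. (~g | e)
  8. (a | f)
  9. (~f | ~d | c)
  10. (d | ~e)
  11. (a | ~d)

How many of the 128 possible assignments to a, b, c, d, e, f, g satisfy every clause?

The models are:
  a=T b=T c=T d=T e=T f=T g=T
That's 1 in total.

1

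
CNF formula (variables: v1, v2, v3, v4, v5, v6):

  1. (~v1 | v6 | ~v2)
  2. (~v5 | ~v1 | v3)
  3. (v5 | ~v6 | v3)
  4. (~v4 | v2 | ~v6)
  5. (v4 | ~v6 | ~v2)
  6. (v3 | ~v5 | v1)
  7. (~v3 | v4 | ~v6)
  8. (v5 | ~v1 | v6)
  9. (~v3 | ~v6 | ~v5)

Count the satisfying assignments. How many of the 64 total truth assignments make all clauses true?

16

Split on v6, then v3.
  v6=1, v3=1: remaining (v1,v2,v4,v5) ∈ {(0,1,1,0); (1,1,1,0)} — 2.
  v6=1, v3=0: a clause becomes empty — 0.
  v6=0, v3=1: v4 free; 5 ways for (v1,v2,v5) × 2^1 = 10.
  v6=0, v3=0: remaining (v1,v2,v4,v5) ∈ {(0,0,0,0); (0,0,1,0); (0,1,0,0); (0,1,1,0)} — 4.
Total: 2 + 0 + 10 + 4 = 16.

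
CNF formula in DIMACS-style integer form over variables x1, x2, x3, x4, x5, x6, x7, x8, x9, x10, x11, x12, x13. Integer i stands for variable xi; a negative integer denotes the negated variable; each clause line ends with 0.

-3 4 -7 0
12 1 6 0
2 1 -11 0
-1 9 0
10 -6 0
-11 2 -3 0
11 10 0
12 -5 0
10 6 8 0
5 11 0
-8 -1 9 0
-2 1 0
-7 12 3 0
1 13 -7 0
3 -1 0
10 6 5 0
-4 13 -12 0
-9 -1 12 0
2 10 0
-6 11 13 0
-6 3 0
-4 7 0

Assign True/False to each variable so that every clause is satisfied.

Pure literal: x10 appears only positively; assign x10 = True.
Pure literal: x13 appears only positively; assign x13 = True.
Try x1 = True.
  then x9 is forced to True.
  then x3 is forced to True.
  then x12 is forced to True.
For the remaining variables, x2 = False, x4 = True, x5 = True, x6 = True, x7 = True, x8 = False, x11 = False works.
Check each clause:
  1. {¬x7, x4, ¬x3} — x4 is true.
  2. {x1, x6, x12} — x1 is true.
  3. {¬x11, x1, x2} — x1 is true.
  4. {x9, ¬x1} — x9 is true.
  5. {x10, ¬x6} — x10 is true.
  6. {¬x11, x2, ¬x3} — ¬x11 is true.
  7. {x11, x10} — x10 is true.
  8. {x12, ¬x5} — x12 is true.
  9. {x8, x6, x10} — x10 is true.
  10. {x5, x11} — x5 is true.
  11. {x9, ¬x1, ¬x8} — ¬x8 is true.
  12. {¬x2, x1} — x1 is true.
  13. {¬x7, x12, x3} — x3 is true.
  14. {¬x7, x13, x1} — x1 is true.
  15. {¬x1, x3} — x3 is true.
  16. {x6, x5, x10} — x10 is true.
  17. {x13, ¬x4, ¬x12} — x13 is true.
  18. {¬x9, x12, ¬x1} — x12 is true.
  19. {x10, x2} — x10 is true.
  20. {x11, ¬x6, x13} — x13 is true.
  21. {x3, ¬x6} — x3 is true.
  22. {x7, ¬x4} — x7 is true.

x1 = True, x2 = False, x3 = True, x4 = True, x5 = True, x6 = True, x7 = True, x8 = False, x9 = True, x10 = True, x11 = False, x12 = True, x13 = True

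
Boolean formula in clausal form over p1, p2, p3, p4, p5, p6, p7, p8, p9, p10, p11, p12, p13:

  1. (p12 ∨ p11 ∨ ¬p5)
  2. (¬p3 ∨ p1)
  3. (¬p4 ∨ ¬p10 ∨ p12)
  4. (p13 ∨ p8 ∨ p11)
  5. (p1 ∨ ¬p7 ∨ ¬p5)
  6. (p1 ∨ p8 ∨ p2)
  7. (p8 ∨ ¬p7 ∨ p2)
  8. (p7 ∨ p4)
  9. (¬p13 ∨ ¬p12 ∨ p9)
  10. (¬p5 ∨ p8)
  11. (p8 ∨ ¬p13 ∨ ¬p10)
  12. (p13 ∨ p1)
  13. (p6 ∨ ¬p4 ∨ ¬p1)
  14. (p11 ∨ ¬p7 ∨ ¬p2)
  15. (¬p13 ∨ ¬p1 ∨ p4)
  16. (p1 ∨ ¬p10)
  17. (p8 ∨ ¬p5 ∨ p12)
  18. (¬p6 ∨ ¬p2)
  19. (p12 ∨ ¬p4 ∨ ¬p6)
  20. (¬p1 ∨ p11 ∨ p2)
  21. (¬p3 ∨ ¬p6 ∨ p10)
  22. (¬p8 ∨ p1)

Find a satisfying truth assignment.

p1=T  p2=F  p3=T  p4=T  p5=T  p6=T  p7=F  p8=T  p9=F  p10=T  p11=T  p12=T  p13=F

Check each clause:
  1. (¬p5 ∨ p11 ∨ p12) — p11 is true.
  2. (¬p3 ∨ p1) — p1 is true.
  3. (¬p4 ∨ ¬p10 ∨ p12) — p12 is true.
  4. (p8 ∨ p11 ∨ p13) — p8 is true.
  5. (p1 ∨ ¬p5 ∨ ¬p7) — ¬p7 is true.
  6. (p2 ∨ p1 ∨ p8) — p8 is true.
  7. (¬p7 ∨ p8 ∨ p2) — p8 is true.
  8. (p4 ∨ p7) — p4 is true.
  9. (p9 ∨ ¬p13 ∨ ¬p12) — ¬p13 is true.
  10. (¬p5 ∨ p8) — p8 is true.
  11. (¬p10 ∨ p8 ∨ ¬p13) — p8 is true.
  12. (p13 ∨ p1) — p1 is true.
  13. (¬p1 ∨ p6 ∨ ¬p4) — p6 is true.
  14. (p11 ∨ ¬p7 ∨ ¬p2) — ¬p7 is true.
  15. (¬p1 ∨ ¬p13 ∨ p4) — ¬p13 is true.
  16. (¬p10 ∨ p1) — p1 is true.
  17. (p12 ∨ p8 ∨ ¬p5) — p8 is true.
  18. (¬p6 ∨ ¬p2) — ¬p2 is true.
  19. (p12 ∨ ¬p4 ∨ ¬p6) — p12 is true.
  20. (p2 ∨ p11 ∨ ¬p1) — p11 is true.
  21. (¬p6 ∨ ¬p3 ∨ p10) — p10 is true.
  22. (¬p8 ∨ p1) — p1 is true.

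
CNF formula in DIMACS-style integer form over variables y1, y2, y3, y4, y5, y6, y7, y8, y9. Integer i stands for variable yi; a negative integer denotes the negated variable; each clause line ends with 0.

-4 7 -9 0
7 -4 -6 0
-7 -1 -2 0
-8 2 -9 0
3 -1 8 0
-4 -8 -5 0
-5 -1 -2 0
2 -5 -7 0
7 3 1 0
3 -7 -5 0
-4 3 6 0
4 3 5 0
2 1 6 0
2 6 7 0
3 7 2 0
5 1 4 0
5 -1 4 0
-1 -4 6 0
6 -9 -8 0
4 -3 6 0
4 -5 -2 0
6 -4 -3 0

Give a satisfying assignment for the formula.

Branch on y1: take y1 = False.
Branch on y2: take y2 = False.
  then y6 is forced to True.
The remaining clauses are satisfied by y3 = True, y4 = False, y5 = True, y7 = False, y8 = False, y9 = True.
Every clause has at least one true literal under this assignment.
Check each clause:
  1. (NOT y9 OR y7 OR NOT y4) — NOT y4 is true.
  2. (NOT y6 OR NOT y4 OR y7) — NOT y4 is true.
  3. (NOT y2 OR NOT y1 OR NOT y7) — NOT y7 is true.
  4. (NOT y8 OR NOT y9 OR y2) — NOT y8 is true.
  5. (y3 OR NOT y1 OR y8) — y3 is true.
  6. (NOT y4 OR NOT y5 OR NOT y8) — NOT y8 is true.
  7. (NOT y5 OR NOT y2 OR NOT y1) — NOT y2 is true.
  8. (NOT y7 OR NOT y5 OR y2) — NOT y7 is true.
  9. (y1 OR y7 OR y3) — y3 is true.
  10. (y3 OR NOT y7 OR NOT y5) — y3 is true.
  11. (NOT y4 OR y3 OR y6) — y3 is true.
  12. (y3 OR y5 OR y4) — y3 is true.
  13. (y1 OR y2 OR y6) — y6 is true.
  14. (y6 OR y7 OR y2) — y6 is true.
  15. (y2 OR y7 OR y3) — y3 is true.
  16. (y5 OR y4 OR y1) — y5 is true.
  17. (NOT y1 OR y5 OR y4) — y5 is true.
  18. (NOT y4 OR NOT y1 OR y6) — NOT y4 is true.
  19. (NOT y8 OR y6 OR NOT y9) — NOT y8 is true.
  20. (y4 OR NOT y3 OR y6) — y6 is true.
  21. (y4 OR NOT y2 OR NOT y5) — NOT y2 is true.
  22. (NOT y3 OR NOT y4 OR y6) — NOT y4 is true.

y1=0, y2=0, y3=1, y4=0, y5=1, y6=1, y7=0, y8=0, y9=1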